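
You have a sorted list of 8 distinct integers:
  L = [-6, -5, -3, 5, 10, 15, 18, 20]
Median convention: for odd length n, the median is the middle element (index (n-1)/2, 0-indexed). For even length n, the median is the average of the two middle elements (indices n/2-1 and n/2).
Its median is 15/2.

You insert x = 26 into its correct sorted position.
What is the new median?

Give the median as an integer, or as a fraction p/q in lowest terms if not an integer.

Old list (sorted, length 8): [-6, -5, -3, 5, 10, 15, 18, 20]
Old median = 15/2
Insert x = 26
Old length even (8). Middle pair: indices 3,4 = 5,10.
New length odd (9). New median = single middle element.
x = 26: 8 elements are < x, 0 elements are > x.
New sorted list: [-6, -5, -3, 5, 10, 15, 18, 20, 26]
New median = 10

Answer: 10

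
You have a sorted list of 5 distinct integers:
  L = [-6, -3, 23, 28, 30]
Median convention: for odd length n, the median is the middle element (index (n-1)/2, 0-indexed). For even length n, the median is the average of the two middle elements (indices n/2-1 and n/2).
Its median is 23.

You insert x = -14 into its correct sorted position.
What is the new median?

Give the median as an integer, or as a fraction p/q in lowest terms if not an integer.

Old list (sorted, length 5): [-6, -3, 23, 28, 30]
Old median = 23
Insert x = -14
Old length odd (5). Middle was index 2 = 23.
New length even (6). New median = avg of two middle elements.
x = -14: 0 elements are < x, 5 elements are > x.
New sorted list: [-14, -6, -3, 23, 28, 30]
New median = 10

Answer: 10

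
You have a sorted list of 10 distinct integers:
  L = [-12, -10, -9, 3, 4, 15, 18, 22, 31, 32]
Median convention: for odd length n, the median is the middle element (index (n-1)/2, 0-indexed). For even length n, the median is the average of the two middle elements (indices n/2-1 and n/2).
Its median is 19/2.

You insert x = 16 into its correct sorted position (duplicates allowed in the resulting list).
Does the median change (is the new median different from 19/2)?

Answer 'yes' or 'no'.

Answer: yes

Derivation:
Old median = 19/2
Insert x = 16
New median = 15
Changed? yes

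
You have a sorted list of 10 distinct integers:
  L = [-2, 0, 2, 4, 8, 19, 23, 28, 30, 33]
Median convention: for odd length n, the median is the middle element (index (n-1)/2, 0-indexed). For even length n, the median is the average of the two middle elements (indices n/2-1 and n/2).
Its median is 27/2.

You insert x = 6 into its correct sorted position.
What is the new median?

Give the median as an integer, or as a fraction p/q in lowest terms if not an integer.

Old list (sorted, length 10): [-2, 0, 2, 4, 8, 19, 23, 28, 30, 33]
Old median = 27/2
Insert x = 6
Old length even (10). Middle pair: indices 4,5 = 8,19.
New length odd (11). New median = single middle element.
x = 6: 4 elements are < x, 6 elements are > x.
New sorted list: [-2, 0, 2, 4, 6, 8, 19, 23, 28, 30, 33]
New median = 8

Answer: 8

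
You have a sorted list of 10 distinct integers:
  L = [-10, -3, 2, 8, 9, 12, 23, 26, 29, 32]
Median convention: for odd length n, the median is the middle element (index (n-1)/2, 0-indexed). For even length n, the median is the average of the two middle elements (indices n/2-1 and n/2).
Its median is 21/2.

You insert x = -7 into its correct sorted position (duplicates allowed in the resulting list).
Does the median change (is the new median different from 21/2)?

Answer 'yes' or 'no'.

Answer: yes

Derivation:
Old median = 21/2
Insert x = -7
New median = 9
Changed? yes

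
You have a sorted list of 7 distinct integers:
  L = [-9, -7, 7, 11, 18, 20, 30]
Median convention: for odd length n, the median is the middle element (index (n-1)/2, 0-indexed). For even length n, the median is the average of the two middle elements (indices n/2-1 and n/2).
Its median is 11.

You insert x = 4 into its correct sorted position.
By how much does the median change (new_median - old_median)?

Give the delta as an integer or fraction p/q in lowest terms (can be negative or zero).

Old median = 11
After inserting x = 4: new sorted = [-9, -7, 4, 7, 11, 18, 20, 30]
New median = 9
Delta = 9 - 11 = -2

Answer: -2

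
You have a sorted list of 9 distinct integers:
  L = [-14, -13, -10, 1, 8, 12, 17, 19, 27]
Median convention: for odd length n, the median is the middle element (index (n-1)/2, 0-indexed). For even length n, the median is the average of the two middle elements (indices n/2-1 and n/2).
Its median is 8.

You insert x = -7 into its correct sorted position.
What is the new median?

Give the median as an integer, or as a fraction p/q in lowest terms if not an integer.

Answer: 9/2

Derivation:
Old list (sorted, length 9): [-14, -13, -10, 1, 8, 12, 17, 19, 27]
Old median = 8
Insert x = -7
Old length odd (9). Middle was index 4 = 8.
New length even (10). New median = avg of two middle elements.
x = -7: 3 elements are < x, 6 elements are > x.
New sorted list: [-14, -13, -10, -7, 1, 8, 12, 17, 19, 27]
New median = 9/2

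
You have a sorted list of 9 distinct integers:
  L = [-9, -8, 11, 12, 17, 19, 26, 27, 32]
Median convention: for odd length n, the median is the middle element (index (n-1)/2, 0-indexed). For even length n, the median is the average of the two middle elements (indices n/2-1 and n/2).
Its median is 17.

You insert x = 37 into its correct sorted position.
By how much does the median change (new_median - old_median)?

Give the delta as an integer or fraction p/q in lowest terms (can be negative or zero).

Answer: 1

Derivation:
Old median = 17
After inserting x = 37: new sorted = [-9, -8, 11, 12, 17, 19, 26, 27, 32, 37]
New median = 18
Delta = 18 - 17 = 1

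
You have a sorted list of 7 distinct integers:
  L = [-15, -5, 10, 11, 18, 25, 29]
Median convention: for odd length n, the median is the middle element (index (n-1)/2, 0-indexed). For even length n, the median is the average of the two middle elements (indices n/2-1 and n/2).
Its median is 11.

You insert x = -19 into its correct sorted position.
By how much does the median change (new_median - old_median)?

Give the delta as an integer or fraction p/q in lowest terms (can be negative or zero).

Old median = 11
After inserting x = -19: new sorted = [-19, -15, -5, 10, 11, 18, 25, 29]
New median = 21/2
Delta = 21/2 - 11 = -1/2

Answer: -1/2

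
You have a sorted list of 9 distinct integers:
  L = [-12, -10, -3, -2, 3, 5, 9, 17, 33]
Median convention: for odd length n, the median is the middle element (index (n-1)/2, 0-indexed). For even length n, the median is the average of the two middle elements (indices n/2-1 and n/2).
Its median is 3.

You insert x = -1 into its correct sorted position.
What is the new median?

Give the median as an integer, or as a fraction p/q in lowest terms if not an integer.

Old list (sorted, length 9): [-12, -10, -3, -2, 3, 5, 9, 17, 33]
Old median = 3
Insert x = -1
Old length odd (9). Middle was index 4 = 3.
New length even (10). New median = avg of two middle elements.
x = -1: 4 elements are < x, 5 elements are > x.
New sorted list: [-12, -10, -3, -2, -1, 3, 5, 9, 17, 33]
New median = 1

Answer: 1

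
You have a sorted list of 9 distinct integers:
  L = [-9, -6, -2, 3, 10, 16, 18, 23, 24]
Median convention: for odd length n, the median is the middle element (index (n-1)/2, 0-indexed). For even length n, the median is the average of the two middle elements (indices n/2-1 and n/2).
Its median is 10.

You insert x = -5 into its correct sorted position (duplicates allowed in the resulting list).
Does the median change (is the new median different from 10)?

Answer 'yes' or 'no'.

Old median = 10
Insert x = -5
New median = 13/2
Changed? yes

Answer: yes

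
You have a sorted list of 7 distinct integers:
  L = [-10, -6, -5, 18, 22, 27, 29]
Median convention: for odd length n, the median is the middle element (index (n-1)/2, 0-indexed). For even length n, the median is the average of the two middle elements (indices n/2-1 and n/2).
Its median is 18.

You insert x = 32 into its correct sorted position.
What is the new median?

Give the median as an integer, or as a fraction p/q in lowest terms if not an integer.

Old list (sorted, length 7): [-10, -6, -5, 18, 22, 27, 29]
Old median = 18
Insert x = 32
Old length odd (7). Middle was index 3 = 18.
New length even (8). New median = avg of two middle elements.
x = 32: 7 elements are < x, 0 elements are > x.
New sorted list: [-10, -6, -5, 18, 22, 27, 29, 32]
New median = 20

Answer: 20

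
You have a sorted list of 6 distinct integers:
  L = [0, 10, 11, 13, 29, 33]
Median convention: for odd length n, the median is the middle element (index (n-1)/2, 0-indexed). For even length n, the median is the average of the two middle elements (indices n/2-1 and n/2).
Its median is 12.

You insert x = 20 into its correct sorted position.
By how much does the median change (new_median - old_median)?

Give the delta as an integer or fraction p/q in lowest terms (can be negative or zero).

Answer: 1

Derivation:
Old median = 12
After inserting x = 20: new sorted = [0, 10, 11, 13, 20, 29, 33]
New median = 13
Delta = 13 - 12 = 1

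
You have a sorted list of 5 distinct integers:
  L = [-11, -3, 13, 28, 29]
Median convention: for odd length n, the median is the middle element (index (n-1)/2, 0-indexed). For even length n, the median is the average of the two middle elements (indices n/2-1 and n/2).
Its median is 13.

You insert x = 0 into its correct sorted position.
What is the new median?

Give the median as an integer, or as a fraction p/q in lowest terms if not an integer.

Old list (sorted, length 5): [-11, -3, 13, 28, 29]
Old median = 13
Insert x = 0
Old length odd (5). Middle was index 2 = 13.
New length even (6). New median = avg of two middle elements.
x = 0: 2 elements are < x, 3 elements are > x.
New sorted list: [-11, -3, 0, 13, 28, 29]
New median = 13/2

Answer: 13/2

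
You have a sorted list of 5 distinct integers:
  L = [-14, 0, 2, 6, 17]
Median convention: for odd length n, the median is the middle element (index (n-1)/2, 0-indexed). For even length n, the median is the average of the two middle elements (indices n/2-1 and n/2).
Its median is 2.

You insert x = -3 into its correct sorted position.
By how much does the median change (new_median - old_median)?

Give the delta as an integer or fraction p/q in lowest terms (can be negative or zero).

Answer: -1

Derivation:
Old median = 2
After inserting x = -3: new sorted = [-14, -3, 0, 2, 6, 17]
New median = 1
Delta = 1 - 2 = -1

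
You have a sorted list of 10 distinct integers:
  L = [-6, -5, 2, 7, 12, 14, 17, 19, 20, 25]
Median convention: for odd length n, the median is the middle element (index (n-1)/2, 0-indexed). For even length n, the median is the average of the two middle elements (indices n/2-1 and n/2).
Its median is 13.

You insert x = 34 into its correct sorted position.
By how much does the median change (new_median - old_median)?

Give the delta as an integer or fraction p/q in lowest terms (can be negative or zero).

Answer: 1

Derivation:
Old median = 13
After inserting x = 34: new sorted = [-6, -5, 2, 7, 12, 14, 17, 19, 20, 25, 34]
New median = 14
Delta = 14 - 13 = 1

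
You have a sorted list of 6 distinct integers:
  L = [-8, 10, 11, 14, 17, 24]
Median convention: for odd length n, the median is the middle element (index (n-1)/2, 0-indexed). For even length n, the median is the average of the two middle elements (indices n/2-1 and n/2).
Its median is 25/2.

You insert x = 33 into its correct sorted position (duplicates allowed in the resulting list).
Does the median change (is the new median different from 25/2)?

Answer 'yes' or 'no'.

Old median = 25/2
Insert x = 33
New median = 14
Changed? yes

Answer: yes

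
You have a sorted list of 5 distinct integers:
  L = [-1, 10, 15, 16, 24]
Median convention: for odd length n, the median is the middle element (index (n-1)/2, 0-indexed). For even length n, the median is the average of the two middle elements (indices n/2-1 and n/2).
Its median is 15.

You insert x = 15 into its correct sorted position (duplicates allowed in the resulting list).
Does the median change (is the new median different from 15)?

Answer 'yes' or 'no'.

Old median = 15
Insert x = 15
New median = 15
Changed? no

Answer: no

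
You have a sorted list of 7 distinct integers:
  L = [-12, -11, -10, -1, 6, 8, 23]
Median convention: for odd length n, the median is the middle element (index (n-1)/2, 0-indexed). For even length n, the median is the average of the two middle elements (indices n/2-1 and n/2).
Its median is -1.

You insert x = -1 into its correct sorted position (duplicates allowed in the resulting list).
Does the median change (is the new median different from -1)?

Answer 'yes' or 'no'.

Old median = -1
Insert x = -1
New median = -1
Changed? no

Answer: no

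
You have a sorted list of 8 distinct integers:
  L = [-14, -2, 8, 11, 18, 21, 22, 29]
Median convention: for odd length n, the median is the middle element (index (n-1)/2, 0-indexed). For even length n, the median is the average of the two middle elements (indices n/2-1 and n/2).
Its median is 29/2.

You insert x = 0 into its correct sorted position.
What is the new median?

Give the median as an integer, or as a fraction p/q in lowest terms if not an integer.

Old list (sorted, length 8): [-14, -2, 8, 11, 18, 21, 22, 29]
Old median = 29/2
Insert x = 0
Old length even (8). Middle pair: indices 3,4 = 11,18.
New length odd (9). New median = single middle element.
x = 0: 2 elements are < x, 6 elements are > x.
New sorted list: [-14, -2, 0, 8, 11, 18, 21, 22, 29]
New median = 11

Answer: 11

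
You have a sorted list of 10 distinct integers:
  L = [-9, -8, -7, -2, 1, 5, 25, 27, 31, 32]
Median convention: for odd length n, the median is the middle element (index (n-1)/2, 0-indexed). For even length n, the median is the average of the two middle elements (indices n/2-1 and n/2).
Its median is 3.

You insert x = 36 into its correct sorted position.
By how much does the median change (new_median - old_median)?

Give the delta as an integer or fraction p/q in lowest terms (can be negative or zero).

Old median = 3
After inserting x = 36: new sorted = [-9, -8, -7, -2, 1, 5, 25, 27, 31, 32, 36]
New median = 5
Delta = 5 - 3 = 2

Answer: 2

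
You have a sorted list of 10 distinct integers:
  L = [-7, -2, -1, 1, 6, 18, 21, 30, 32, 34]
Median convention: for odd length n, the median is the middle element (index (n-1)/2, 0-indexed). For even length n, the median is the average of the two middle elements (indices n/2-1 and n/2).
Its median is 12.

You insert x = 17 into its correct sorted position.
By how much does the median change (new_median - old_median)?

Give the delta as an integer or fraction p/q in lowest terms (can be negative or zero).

Old median = 12
After inserting x = 17: new sorted = [-7, -2, -1, 1, 6, 17, 18, 21, 30, 32, 34]
New median = 17
Delta = 17 - 12 = 5

Answer: 5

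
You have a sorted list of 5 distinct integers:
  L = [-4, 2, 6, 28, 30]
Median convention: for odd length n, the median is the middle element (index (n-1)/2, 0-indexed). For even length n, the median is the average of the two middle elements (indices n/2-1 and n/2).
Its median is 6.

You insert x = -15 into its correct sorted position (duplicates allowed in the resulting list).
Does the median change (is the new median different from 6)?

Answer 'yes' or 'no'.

Old median = 6
Insert x = -15
New median = 4
Changed? yes

Answer: yes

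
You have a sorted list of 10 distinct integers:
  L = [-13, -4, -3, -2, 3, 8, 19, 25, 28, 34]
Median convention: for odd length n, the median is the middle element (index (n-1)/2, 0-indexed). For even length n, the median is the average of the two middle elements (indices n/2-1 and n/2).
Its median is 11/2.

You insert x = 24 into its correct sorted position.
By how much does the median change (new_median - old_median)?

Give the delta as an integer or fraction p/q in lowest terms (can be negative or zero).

Answer: 5/2

Derivation:
Old median = 11/2
After inserting x = 24: new sorted = [-13, -4, -3, -2, 3, 8, 19, 24, 25, 28, 34]
New median = 8
Delta = 8 - 11/2 = 5/2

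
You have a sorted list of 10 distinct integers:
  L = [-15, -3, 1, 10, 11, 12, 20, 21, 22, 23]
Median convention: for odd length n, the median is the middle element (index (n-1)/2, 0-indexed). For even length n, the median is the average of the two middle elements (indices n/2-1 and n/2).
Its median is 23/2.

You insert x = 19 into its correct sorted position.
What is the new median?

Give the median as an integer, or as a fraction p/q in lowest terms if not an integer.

Answer: 12

Derivation:
Old list (sorted, length 10): [-15, -3, 1, 10, 11, 12, 20, 21, 22, 23]
Old median = 23/2
Insert x = 19
Old length even (10). Middle pair: indices 4,5 = 11,12.
New length odd (11). New median = single middle element.
x = 19: 6 elements are < x, 4 elements are > x.
New sorted list: [-15, -3, 1, 10, 11, 12, 19, 20, 21, 22, 23]
New median = 12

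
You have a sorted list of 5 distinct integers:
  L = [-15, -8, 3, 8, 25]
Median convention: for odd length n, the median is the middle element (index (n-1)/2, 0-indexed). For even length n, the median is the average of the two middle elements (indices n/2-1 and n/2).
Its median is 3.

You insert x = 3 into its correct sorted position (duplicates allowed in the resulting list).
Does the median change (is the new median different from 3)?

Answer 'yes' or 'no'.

Answer: no

Derivation:
Old median = 3
Insert x = 3
New median = 3
Changed? no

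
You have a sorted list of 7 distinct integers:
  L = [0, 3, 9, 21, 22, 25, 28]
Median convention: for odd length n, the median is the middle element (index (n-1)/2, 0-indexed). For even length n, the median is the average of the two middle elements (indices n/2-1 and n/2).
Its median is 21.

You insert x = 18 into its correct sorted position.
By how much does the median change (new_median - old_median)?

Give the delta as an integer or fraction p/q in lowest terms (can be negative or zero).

Old median = 21
After inserting x = 18: new sorted = [0, 3, 9, 18, 21, 22, 25, 28]
New median = 39/2
Delta = 39/2 - 21 = -3/2

Answer: -3/2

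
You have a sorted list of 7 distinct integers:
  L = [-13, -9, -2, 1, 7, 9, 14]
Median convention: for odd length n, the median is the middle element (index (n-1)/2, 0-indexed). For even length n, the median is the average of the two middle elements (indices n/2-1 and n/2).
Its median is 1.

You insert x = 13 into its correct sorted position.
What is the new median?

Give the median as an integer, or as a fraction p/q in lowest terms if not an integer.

Answer: 4

Derivation:
Old list (sorted, length 7): [-13, -9, -2, 1, 7, 9, 14]
Old median = 1
Insert x = 13
Old length odd (7). Middle was index 3 = 1.
New length even (8). New median = avg of two middle elements.
x = 13: 6 elements are < x, 1 elements are > x.
New sorted list: [-13, -9, -2, 1, 7, 9, 13, 14]
New median = 4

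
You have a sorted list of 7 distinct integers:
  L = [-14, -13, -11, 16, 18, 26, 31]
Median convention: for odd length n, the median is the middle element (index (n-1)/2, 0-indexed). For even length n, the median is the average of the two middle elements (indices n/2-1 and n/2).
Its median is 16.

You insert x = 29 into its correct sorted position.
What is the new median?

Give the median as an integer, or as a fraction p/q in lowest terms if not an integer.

Answer: 17

Derivation:
Old list (sorted, length 7): [-14, -13, -11, 16, 18, 26, 31]
Old median = 16
Insert x = 29
Old length odd (7). Middle was index 3 = 16.
New length even (8). New median = avg of two middle elements.
x = 29: 6 elements are < x, 1 elements are > x.
New sorted list: [-14, -13, -11, 16, 18, 26, 29, 31]
New median = 17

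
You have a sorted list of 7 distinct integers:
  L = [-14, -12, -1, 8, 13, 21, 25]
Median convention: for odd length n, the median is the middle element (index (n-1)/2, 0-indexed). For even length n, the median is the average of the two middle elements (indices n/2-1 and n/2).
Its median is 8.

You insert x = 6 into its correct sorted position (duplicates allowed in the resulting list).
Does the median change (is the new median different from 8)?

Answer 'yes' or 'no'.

Old median = 8
Insert x = 6
New median = 7
Changed? yes

Answer: yes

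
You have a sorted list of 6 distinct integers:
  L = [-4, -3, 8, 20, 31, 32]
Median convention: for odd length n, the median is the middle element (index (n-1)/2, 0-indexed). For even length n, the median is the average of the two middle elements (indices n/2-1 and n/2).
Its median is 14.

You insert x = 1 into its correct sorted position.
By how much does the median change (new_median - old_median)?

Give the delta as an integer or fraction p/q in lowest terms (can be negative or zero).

Answer: -6

Derivation:
Old median = 14
After inserting x = 1: new sorted = [-4, -3, 1, 8, 20, 31, 32]
New median = 8
Delta = 8 - 14 = -6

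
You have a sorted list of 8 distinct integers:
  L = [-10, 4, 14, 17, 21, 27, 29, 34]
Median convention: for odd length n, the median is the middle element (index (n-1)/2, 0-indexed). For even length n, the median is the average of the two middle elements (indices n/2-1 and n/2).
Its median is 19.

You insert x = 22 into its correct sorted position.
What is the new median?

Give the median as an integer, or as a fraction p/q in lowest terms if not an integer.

Answer: 21

Derivation:
Old list (sorted, length 8): [-10, 4, 14, 17, 21, 27, 29, 34]
Old median = 19
Insert x = 22
Old length even (8). Middle pair: indices 3,4 = 17,21.
New length odd (9). New median = single middle element.
x = 22: 5 elements are < x, 3 elements are > x.
New sorted list: [-10, 4, 14, 17, 21, 22, 27, 29, 34]
New median = 21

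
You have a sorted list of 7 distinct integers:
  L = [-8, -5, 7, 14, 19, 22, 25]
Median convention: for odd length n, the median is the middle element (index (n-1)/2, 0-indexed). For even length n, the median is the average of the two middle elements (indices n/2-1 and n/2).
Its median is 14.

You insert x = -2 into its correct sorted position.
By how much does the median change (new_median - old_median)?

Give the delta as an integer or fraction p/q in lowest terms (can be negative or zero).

Answer: -7/2

Derivation:
Old median = 14
After inserting x = -2: new sorted = [-8, -5, -2, 7, 14, 19, 22, 25]
New median = 21/2
Delta = 21/2 - 14 = -7/2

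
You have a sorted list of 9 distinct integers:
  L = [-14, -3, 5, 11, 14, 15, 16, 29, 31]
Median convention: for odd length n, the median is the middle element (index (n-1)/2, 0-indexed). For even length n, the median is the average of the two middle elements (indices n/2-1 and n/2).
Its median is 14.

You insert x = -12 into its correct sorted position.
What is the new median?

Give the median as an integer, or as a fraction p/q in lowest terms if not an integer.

Old list (sorted, length 9): [-14, -3, 5, 11, 14, 15, 16, 29, 31]
Old median = 14
Insert x = -12
Old length odd (9). Middle was index 4 = 14.
New length even (10). New median = avg of two middle elements.
x = -12: 1 elements are < x, 8 elements are > x.
New sorted list: [-14, -12, -3, 5, 11, 14, 15, 16, 29, 31]
New median = 25/2

Answer: 25/2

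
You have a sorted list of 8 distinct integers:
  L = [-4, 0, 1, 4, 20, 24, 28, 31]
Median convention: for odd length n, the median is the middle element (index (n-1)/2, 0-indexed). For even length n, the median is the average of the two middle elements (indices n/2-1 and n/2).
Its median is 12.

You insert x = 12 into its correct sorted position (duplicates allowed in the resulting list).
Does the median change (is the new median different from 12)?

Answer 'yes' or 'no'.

Answer: no

Derivation:
Old median = 12
Insert x = 12
New median = 12
Changed? no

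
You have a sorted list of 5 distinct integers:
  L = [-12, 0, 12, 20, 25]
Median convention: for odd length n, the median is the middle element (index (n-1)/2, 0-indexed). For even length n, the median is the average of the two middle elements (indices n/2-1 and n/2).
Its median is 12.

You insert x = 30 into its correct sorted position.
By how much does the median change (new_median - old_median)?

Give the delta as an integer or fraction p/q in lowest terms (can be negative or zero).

Answer: 4

Derivation:
Old median = 12
After inserting x = 30: new sorted = [-12, 0, 12, 20, 25, 30]
New median = 16
Delta = 16 - 12 = 4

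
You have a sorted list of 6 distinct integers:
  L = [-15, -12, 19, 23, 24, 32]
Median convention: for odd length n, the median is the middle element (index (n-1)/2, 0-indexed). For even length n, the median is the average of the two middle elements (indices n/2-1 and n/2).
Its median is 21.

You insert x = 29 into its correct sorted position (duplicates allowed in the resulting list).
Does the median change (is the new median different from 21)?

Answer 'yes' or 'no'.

Answer: yes

Derivation:
Old median = 21
Insert x = 29
New median = 23
Changed? yes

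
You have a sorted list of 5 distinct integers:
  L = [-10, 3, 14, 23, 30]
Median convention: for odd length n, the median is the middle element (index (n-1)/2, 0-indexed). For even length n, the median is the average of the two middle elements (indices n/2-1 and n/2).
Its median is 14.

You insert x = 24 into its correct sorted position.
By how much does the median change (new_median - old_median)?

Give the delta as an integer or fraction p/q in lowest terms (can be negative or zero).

Old median = 14
After inserting x = 24: new sorted = [-10, 3, 14, 23, 24, 30]
New median = 37/2
Delta = 37/2 - 14 = 9/2

Answer: 9/2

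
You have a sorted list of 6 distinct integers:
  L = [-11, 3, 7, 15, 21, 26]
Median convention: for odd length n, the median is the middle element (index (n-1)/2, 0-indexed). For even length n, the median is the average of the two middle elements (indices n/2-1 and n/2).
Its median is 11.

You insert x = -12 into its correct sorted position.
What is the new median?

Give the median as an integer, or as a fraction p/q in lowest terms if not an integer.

Answer: 7

Derivation:
Old list (sorted, length 6): [-11, 3, 7, 15, 21, 26]
Old median = 11
Insert x = -12
Old length even (6). Middle pair: indices 2,3 = 7,15.
New length odd (7). New median = single middle element.
x = -12: 0 elements are < x, 6 elements are > x.
New sorted list: [-12, -11, 3, 7, 15, 21, 26]
New median = 7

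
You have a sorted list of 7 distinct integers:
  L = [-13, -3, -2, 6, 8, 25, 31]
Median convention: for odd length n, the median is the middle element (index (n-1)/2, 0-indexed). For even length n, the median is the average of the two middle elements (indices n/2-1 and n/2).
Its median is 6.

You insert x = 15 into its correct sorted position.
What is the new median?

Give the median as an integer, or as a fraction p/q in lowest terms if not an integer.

Old list (sorted, length 7): [-13, -3, -2, 6, 8, 25, 31]
Old median = 6
Insert x = 15
Old length odd (7). Middle was index 3 = 6.
New length even (8). New median = avg of two middle elements.
x = 15: 5 elements are < x, 2 elements are > x.
New sorted list: [-13, -3, -2, 6, 8, 15, 25, 31]
New median = 7

Answer: 7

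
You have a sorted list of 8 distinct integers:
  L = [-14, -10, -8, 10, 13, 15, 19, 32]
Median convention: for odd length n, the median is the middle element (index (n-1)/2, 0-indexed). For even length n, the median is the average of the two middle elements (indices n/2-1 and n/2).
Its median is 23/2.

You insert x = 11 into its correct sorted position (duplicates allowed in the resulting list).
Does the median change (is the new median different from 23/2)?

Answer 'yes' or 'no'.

Answer: yes

Derivation:
Old median = 23/2
Insert x = 11
New median = 11
Changed? yes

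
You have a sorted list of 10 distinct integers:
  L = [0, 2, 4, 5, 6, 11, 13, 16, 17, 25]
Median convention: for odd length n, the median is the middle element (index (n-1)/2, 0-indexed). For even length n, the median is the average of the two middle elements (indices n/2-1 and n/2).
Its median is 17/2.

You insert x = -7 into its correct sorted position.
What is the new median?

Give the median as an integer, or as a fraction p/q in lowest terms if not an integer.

Old list (sorted, length 10): [0, 2, 4, 5, 6, 11, 13, 16, 17, 25]
Old median = 17/2
Insert x = -7
Old length even (10). Middle pair: indices 4,5 = 6,11.
New length odd (11). New median = single middle element.
x = -7: 0 elements are < x, 10 elements are > x.
New sorted list: [-7, 0, 2, 4, 5, 6, 11, 13, 16, 17, 25]
New median = 6

Answer: 6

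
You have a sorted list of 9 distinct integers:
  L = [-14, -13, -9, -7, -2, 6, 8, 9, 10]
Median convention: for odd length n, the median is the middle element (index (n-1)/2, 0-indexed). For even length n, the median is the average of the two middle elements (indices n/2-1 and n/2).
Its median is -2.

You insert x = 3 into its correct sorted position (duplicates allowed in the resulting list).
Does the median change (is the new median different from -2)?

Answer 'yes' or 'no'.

Old median = -2
Insert x = 3
New median = 1/2
Changed? yes

Answer: yes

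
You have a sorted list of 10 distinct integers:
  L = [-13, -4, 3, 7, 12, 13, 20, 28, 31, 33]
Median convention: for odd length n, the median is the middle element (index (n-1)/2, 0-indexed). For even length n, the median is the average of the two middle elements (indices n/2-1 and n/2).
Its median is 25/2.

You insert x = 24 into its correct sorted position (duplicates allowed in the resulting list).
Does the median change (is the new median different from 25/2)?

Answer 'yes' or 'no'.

Old median = 25/2
Insert x = 24
New median = 13
Changed? yes

Answer: yes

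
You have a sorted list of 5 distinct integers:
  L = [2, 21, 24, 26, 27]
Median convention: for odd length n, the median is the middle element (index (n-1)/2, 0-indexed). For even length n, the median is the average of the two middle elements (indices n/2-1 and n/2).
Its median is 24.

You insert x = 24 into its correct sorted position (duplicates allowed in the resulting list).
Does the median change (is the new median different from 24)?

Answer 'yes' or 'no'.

Old median = 24
Insert x = 24
New median = 24
Changed? no

Answer: no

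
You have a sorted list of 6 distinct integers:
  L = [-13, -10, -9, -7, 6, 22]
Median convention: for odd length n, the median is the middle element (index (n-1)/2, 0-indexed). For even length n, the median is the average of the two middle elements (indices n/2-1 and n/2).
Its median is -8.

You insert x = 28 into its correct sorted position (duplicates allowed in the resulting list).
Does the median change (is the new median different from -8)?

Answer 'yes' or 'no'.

Old median = -8
Insert x = 28
New median = -7
Changed? yes

Answer: yes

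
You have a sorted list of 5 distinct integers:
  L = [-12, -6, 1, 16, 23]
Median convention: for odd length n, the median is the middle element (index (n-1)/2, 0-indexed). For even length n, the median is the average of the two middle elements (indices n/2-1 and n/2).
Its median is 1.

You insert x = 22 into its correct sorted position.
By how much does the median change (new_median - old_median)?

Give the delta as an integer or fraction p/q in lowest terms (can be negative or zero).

Answer: 15/2

Derivation:
Old median = 1
After inserting x = 22: new sorted = [-12, -6, 1, 16, 22, 23]
New median = 17/2
Delta = 17/2 - 1 = 15/2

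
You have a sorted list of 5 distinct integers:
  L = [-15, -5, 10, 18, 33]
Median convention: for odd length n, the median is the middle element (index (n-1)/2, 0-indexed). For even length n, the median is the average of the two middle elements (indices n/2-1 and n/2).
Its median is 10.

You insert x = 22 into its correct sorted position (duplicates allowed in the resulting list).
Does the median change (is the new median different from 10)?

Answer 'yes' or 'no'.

Old median = 10
Insert x = 22
New median = 14
Changed? yes

Answer: yes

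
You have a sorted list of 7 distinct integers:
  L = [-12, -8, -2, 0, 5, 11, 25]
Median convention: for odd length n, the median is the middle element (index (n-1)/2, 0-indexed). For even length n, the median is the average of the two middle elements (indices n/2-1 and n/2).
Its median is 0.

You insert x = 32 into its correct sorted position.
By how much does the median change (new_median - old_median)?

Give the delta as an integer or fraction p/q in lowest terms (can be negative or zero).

Answer: 5/2

Derivation:
Old median = 0
After inserting x = 32: new sorted = [-12, -8, -2, 0, 5, 11, 25, 32]
New median = 5/2
Delta = 5/2 - 0 = 5/2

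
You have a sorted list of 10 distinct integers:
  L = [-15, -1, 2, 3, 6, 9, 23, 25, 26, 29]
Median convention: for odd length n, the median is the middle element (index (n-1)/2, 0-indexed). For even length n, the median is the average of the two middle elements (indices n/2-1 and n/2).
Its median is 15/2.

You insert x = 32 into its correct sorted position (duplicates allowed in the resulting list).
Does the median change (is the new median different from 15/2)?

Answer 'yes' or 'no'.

Answer: yes

Derivation:
Old median = 15/2
Insert x = 32
New median = 9
Changed? yes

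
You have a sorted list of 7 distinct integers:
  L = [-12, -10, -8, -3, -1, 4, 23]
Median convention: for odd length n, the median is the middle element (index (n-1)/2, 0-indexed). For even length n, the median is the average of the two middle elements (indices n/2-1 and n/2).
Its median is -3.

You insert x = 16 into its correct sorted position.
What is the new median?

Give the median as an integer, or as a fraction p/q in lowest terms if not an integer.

Answer: -2

Derivation:
Old list (sorted, length 7): [-12, -10, -8, -3, -1, 4, 23]
Old median = -3
Insert x = 16
Old length odd (7). Middle was index 3 = -3.
New length even (8). New median = avg of two middle elements.
x = 16: 6 elements are < x, 1 elements are > x.
New sorted list: [-12, -10, -8, -3, -1, 4, 16, 23]
New median = -2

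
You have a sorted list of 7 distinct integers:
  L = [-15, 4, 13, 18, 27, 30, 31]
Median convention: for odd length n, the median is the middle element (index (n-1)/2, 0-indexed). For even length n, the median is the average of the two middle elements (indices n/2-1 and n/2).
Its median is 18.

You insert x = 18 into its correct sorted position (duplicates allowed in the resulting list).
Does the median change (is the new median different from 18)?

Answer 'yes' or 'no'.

Old median = 18
Insert x = 18
New median = 18
Changed? no

Answer: no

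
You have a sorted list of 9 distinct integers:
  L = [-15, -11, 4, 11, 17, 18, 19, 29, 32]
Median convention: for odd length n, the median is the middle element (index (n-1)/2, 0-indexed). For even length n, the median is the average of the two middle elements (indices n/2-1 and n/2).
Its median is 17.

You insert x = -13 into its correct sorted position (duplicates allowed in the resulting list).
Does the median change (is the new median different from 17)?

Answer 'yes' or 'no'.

Answer: yes

Derivation:
Old median = 17
Insert x = -13
New median = 14
Changed? yes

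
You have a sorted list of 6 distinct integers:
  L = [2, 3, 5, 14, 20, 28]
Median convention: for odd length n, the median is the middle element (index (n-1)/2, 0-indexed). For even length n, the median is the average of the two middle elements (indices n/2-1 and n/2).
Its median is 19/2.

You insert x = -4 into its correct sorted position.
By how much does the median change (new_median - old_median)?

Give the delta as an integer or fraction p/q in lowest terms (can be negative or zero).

Old median = 19/2
After inserting x = -4: new sorted = [-4, 2, 3, 5, 14, 20, 28]
New median = 5
Delta = 5 - 19/2 = -9/2

Answer: -9/2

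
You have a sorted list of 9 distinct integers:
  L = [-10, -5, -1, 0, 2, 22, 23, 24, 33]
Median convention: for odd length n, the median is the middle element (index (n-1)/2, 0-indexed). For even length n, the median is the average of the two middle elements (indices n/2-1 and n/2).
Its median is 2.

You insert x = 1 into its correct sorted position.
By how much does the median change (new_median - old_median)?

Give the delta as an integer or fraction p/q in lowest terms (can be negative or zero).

Old median = 2
After inserting x = 1: new sorted = [-10, -5, -1, 0, 1, 2, 22, 23, 24, 33]
New median = 3/2
Delta = 3/2 - 2 = -1/2

Answer: -1/2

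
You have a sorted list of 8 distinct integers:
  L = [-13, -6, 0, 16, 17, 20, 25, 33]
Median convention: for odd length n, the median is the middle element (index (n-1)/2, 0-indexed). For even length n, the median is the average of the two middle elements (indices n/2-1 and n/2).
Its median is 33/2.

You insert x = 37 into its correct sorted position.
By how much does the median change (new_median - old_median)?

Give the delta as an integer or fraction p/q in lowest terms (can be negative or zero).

Answer: 1/2

Derivation:
Old median = 33/2
After inserting x = 37: new sorted = [-13, -6, 0, 16, 17, 20, 25, 33, 37]
New median = 17
Delta = 17 - 33/2 = 1/2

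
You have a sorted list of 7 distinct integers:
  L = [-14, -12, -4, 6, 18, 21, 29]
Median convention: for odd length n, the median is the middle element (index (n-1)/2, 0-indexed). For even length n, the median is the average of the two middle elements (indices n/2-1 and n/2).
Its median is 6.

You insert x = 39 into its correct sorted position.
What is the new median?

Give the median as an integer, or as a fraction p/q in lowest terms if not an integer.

Answer: 12

Derivation:
Old list (sorted, length 7): [-14, -12, -4, 6, 18, 21, 29]
Old median = 6
Insert x = 39
Old length odd (7). Middle was index 3 = 6.
New length even (8). New median = avg of two middle elements.
x = 39: 7 elements are < x, 0 elements are > x.
New sorted list: [-14, -12, -4, 6, 18, 21, 29, 39]
New median = 12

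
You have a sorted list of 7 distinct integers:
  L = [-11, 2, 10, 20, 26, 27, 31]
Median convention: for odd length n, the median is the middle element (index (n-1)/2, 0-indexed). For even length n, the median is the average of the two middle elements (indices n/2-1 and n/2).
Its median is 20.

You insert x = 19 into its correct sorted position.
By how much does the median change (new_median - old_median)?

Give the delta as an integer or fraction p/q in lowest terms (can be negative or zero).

Old median = 20
After inserting x = 19: new sorted = [-11, 2, 10, 19, 20, 26, 27, 31]
New median = 39/2
Delta = 39/2 - 20 = -1/2

Answer: -1/2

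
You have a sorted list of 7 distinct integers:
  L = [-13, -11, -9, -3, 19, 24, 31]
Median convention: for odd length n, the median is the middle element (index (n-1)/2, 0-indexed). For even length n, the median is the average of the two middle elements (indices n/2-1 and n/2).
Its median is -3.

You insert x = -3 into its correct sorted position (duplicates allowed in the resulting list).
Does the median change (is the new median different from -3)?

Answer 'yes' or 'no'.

Old median = -3
Insert x = -3
New median = -3
Changed? no

Answer: no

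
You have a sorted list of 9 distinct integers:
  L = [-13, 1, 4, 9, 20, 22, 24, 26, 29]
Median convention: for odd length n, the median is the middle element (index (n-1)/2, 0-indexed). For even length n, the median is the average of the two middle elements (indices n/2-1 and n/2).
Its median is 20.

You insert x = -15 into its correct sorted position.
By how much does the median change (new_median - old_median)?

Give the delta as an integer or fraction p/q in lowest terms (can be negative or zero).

Old median = 20
After inserting x = -15: new sorted = [-15, -13, 1, 4, 9, 20, 22, 24, 26, 29]
New median = 29/2
Delta = 29/2 - 20 = -11/2

Answer: -11/2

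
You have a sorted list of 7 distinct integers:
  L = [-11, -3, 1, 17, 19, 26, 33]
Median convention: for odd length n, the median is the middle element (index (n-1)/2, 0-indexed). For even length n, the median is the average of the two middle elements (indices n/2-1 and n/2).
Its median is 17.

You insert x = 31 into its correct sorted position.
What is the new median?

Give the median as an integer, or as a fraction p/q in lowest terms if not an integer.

Answer: 18

Derivation:
Old list (sorted, length 7): [-11, -3, 1, 17, 19, 26, 33]
Old median = 17
Insert x = 31
Old length odd (7). Middle was index 3 = 17.
New length even (8). New median = avg of two middle elements.
x = 31: 6 elements are < x, 1 elements are > x.
New sorted list: [-11, -3, 1, 17, 19, 26, 31, 33]
New median = 18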